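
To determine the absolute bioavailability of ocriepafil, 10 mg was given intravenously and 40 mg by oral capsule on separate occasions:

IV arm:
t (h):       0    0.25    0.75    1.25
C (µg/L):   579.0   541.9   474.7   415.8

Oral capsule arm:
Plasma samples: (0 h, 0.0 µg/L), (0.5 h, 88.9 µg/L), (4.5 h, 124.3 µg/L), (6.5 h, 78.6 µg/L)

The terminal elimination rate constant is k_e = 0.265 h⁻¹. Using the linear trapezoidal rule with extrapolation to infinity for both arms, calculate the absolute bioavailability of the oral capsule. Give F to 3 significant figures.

F = 0.108

Trapezoidal AUC_0→1.25 (IV):
  [0→0.25]: (579.0+541.9)/2 × 0.25 = 140.1125
  [0.25→0.75]: (541.9+474.7)/2 × 0.5 = 254.15
  [0.75→1.25]: (474.7+415.8)/2 × 0.5 = 222.625
  Sum = 616.8875 µg/L·h
IV tail: 415.8/0.265 = 1569.057; AUC_iv,0→∞ = 616.8875 + 1569.057 = 2185.9445 µg/L·h
Trapezoidal AUC_0→6.5 (oral capsule):
  [0→0.5]: (0.0+88.9)/2 × 0.5 = 22.225
  [0.5→4.5]: (88.9+124.3)/2 × 4 = 426.4
  [4.5→6.5]: (124.3+78.6)/2 × 2 = 202.9
  Sum = 651.525 µg/L·h
oral capsule tail: 78.6/0.265 = 296.604; AUC_ev,0→∞ = 651.525 + 296.604 = 948.129 µg/L·h
F = (AUC_ev/D_ev)/(AUC_iv/D_iv) = (948.129/40)/(2185.9445/10) = 23.703225/218.59445 = 0.1084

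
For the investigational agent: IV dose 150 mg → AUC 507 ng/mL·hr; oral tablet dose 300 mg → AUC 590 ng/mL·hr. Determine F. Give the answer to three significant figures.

F = (AUC_ev / D_ev) / (AUC_iv / D_iv)
  = (590/300) / (507/150)
  = 1.96667 / 3.38 = 0.5819

F = 0.582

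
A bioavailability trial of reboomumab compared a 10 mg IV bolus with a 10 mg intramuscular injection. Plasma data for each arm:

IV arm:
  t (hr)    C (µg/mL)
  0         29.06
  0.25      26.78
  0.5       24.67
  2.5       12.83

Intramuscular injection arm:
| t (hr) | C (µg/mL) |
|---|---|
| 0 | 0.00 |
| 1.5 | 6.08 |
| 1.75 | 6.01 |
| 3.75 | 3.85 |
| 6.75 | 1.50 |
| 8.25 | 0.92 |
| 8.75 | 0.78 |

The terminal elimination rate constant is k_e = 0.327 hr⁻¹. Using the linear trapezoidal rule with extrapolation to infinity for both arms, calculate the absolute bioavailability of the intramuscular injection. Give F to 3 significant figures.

F = 0.317

Trapezoidal AUC_0→2.5 (IV):
  [0→0.25]: (29.06+26.78)/2 × 0.25 = 6.98
  [0.25→0.5]: (26.78+24.67)/2 × 0.25 = 6.43125
  [0.5→2.5]: (24.67+12.83)/2 × 2 = 37.5
  Sum = 50.91125 µg/mL·hr
IV tail: 12.83/0.327 = 39.235; AUC_iv,0→∞ = 50.91125 + 39.235 = 90.14625 µg/mL·hr
Trapezoidal AUC_0→8.75 (intramuscular injection):
  [0→1.5]: (0.00+6.08)/2 × 1.5 = 4.56
  [1.5→1.75]: (6.08+6.01)/2 × 0.25 = 1.51125
  [1.75→3.75]: (6.01+3.85)/2 × 2 = 9.86
  [3.75→6.75]: (3.85+1.50)/2 × 3 = 8.025
  [6.75→8.25]: (1.50+0.92)/2 × 1.5 = 1.815
  [8.25→8.75]: (0.92+0.78)/2 × 0.5 = 0.425
  Sum = 26.19625 µg/mL·hr
intramuscular injection tail: 0.78/0.327 = 2.385; AUC_ev,0→∞ = 26.19625 + 2.385 = 28.58125 µg/mL·hr
F = (AUC_ev/D_ev)/(AUC_iv/D_iv) = (28.58125/10)/(90.14625/10) = 2.858125/9.014625 = 0.3171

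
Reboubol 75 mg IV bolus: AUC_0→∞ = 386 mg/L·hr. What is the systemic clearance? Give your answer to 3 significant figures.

CL = Dose_iv / AUC_0→∞
   = 75 / 386 = 0.194301 L/hr

CL = 0.194 L/hr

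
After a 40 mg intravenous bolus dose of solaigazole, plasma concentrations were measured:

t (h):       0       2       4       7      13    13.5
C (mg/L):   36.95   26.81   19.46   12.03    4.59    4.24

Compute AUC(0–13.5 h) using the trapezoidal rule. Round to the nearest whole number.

AUC = 209 mg/L·h

Trapezoidal AUC_0→13.5:
  [0→2]: (36.95+26.81)/2 × 2 = 63.76
  [2→4]: (26.81+19.46)/2 × 2 = 46.27
  [4→7]: (19.46+12.03)/2 × 3 = 47.235
  [7→13]: (12.03+4.59)/2 × 6 = 49.86
  [13→13.5]: (4.59+4.24)/2 × 0.5 = 2.2075
  Sum = 209.3325 mg/L·h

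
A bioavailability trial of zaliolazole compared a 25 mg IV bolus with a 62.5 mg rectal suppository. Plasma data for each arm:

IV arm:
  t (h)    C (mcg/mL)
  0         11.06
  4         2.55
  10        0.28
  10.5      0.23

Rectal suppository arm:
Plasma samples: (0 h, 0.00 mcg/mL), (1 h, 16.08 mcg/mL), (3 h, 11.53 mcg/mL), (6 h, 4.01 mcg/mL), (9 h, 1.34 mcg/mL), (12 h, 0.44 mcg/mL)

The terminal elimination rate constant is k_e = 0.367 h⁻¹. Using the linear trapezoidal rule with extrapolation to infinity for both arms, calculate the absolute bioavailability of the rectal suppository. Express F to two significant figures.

F = 0.78

Trapezoidal AUC_0→10.5 (IV):
  [0→4]: (11.06+2.55)/2 × 4 = 27.22
  [4→10]: (2.55+0.28)/2 × 6 = 8.49
  [10→10.5]: (0.28+0.23)/2 × 0.5 = 0.1275
  Sum = 35.8375 mcg/mL·h
IV tail: 0.23/0.367 = 0.627; AUC_iv,0→∞ = 35.8375 + 0.627 = 36.4645 mcg/mL·h
Trapezoidal AUC_0→12 (rectal suppository):
  [0→1]: (0.00+16.08)/2 × 1 = 8.04
  [1→3]: (16.08+11.53)/2 × 2 = 27.61
  [3→6]: (11.53+4.01)/2 × 3 = 23.31
  [6→9]: (4.01+1.34)/2 × 3 = 8.025
  [9→12]: (1.34+0.44)/2 × 3 = 2.67
  Sum = 69.655 mcg/mL·h
rectal suppository tail: 0.44/0.367 = 1.199; AUC_ev,0→∞ = 69.655 + 1.199 = 70.854 mcg/mL·h
F = (AUC_ev/D_ev)/(AUC_iv/D_iv) = (70.854/62.5)/(36.4645/25) = 1.133664/1.45858 = 0.7772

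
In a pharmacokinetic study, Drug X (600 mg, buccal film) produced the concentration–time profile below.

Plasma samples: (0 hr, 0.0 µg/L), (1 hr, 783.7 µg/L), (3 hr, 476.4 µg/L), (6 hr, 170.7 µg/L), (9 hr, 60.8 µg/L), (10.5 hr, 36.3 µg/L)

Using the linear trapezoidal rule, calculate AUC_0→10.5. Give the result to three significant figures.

Trapezoidal AUC_0→10.5:
  [0→1]: (0.0+783.7)/2 × 1 = 391.85
  [1→3]: (783.7+476.4)/2 × 2 = 1260.1
  [3→6]: (476.4+170.7)/2 × 3 = 970.65
  [6→9]: (170.7+60.8)/2 × 3 = 347.25
  [9→10.5]: (60.8+36.3)/2 × 1.5 = 72.825
  Sum = 3042.675 µg/L·hr

AUC = 3040 µg/L·hr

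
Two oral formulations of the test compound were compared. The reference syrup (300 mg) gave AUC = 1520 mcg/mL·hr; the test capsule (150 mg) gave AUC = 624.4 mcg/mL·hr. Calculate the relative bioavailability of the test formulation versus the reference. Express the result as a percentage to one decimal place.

F_rel = (AUC_test/D_test) / (AUC_ref/D_ref)
      = (624.4/150) / (1520/300)
      = 4.16267 / 5.06667 = 0.8216 = 82.16%

F_rel = 82.2%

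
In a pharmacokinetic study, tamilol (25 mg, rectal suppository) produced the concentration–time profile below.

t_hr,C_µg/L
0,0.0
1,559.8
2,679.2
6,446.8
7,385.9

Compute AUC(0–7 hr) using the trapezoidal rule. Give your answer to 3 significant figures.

Trapezoidal AUC_0→7:
  [0→1]: (0.0+559.8)/2 × 1 = 279.9
  [1→2]: (559.8+679.2)/2 × 1 = 619.5
  [2→6]: (679.2+446.8)/2 × 4 = 2252.0
  [6→7]: (446.8+385.9)/2 × 1 = 416.35
  Sum = 3567.75 µg/L·hr

AUC = 3570 µg/L·hr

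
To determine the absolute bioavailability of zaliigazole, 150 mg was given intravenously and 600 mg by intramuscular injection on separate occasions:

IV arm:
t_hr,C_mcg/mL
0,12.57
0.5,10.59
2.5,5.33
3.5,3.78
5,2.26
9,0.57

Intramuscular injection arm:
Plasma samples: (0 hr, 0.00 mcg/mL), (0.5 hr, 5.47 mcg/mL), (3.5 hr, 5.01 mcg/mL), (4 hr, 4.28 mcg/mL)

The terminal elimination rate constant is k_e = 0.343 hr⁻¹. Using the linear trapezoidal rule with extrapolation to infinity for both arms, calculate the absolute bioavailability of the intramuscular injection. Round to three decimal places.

Trapezoidal AUC_0→9 (IV):
  [0→0.5]: (12.57+10.59)/2 × 0.5 = 5.79
  [0.5→2.5]: (10.59+5.33)/2 × 2 = 15.92
  [2.5→3.5]: (5.33+3.78)/2 × 1 = 4.555
  [3.5→5]: (3.78+2.26)/2 × 1.5 = 4.53
  [5→9]: (2.26+0.57)/2 × 4 = 5.66
  Sum = 36.455 mcg/mL·hr
IV tail: 0.57/0.343 = 1.662; AUC_iv,0→∞ = 36.455 + 1.662 = 38.117 mcg/mL·hr
Trapezoidal AUC_0→4 (intramuscular injection):
  [0→0.5]: (0.00+5.47)/2 × 0.5 = 1.3675
  [0.5→3.5]: (5.47+5.01)/2 × 3 = 15.72
  [3.5→4]: (5.01+4.28)/2 × 0.5 = 2.3225
  Sum = 19.41 mcg/mL·hr
intramuscular injection tail: 4.28/0.343 = 12.478; AUC_ev,0→∞ = 19.41 + 12.478 = 31.888 mcg/mL·hr
F = (AUC_ev/D_ev)/(AUC_iv/D_iv) = (31.888/600)/(38.117/150) = 0.0531467/0.254113 = 0.2091

F = 0.209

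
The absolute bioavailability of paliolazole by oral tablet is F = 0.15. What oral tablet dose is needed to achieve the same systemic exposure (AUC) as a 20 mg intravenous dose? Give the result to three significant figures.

D_oral = 133 mg

For equal systemic exposure: F × D_ev = D_iv
D_ev = D_iv / F = 20 / 0.15 = 133.333 mg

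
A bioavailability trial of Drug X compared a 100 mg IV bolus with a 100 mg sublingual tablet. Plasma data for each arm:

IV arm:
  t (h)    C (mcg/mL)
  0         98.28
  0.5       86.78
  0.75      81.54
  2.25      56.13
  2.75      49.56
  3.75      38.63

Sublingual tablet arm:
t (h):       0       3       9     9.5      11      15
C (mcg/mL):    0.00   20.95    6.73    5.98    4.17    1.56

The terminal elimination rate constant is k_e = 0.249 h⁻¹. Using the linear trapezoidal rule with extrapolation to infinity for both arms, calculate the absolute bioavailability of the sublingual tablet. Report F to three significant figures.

F = 0.361

Trapezoidal AUC_0→3.75 (IV):
  [0→0.5]: (98.28+86.78)/2 × 0.5 = 46.265
  [0.5→0.75]: (86.78+81.54)/2 × 0.25 = 21.04
  [0.75→2.25]: (81.54+56.13)/2 × 1.5 = 103.2525
  [2.25→2.75]: (56.13+49.56)/2 × 0.5 = 26.4225
  [2.75→3.75]: (49.56+38.63)/2 × 1 = 44.095
  Sum = 241.075 mcg/mL·h
IV tail: 38.63/0.249 = 155.141; AUC_iv,0→∞ = 241.075 + 155.141 = 396.216 mcg/mL·h
Trapezoidal AUC_0→15 (sublingual tablet):
  [0→3]: (0.00+20.95)/2 × 3 = 31.425
  [3→9]: (20.95+6.73)/2 × 6 = 83.04
  [9→9.5]: (6.73+5.98)/2 × 0.5 = 3.1775
  [9.5→11]: (5.98+4.17)/2 × 1.5 = 7.6125
  [11→15]: (4.17+1.56)/2 × 4 = 11.46
  Sum = 136.715 mcg/mL·h
sublingual tablet tail: 1.56/0.249 = 6.265; AUC_ev,0→∞ = 136.715 + 6.265 = 142.98 mcg/mL·h
F = (AUC_ev/D_ev)/(AUC_iv/D_iv) = (142.98/100)/(396.216/100) = 1.4298/3.96216 = 0.3609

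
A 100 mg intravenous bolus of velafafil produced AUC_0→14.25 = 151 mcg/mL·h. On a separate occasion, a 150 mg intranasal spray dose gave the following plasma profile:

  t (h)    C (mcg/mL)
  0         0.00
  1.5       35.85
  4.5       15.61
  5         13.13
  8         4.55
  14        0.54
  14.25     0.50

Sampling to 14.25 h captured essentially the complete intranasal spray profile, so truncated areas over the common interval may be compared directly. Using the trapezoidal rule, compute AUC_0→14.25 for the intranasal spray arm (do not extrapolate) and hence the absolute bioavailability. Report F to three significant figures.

F = 0.676

Trapezoidal AUC_0→14.25 (intranasal spray):
  [0→1.5]: (0.00+35.85)/2 × 1.5 = 26.8875
  [1.5→4.5]: (35.85+15.61)/2 × 3 = 77.19
  [4.5→5]: (15.61+13.13)/2 × 0.5 = 7.185
  [5→8]: (13.13+4.55)/2 × 3 = 26.52
  [8→14]: (4.55+0.54)/2 × 6 = 15.27
  [14→14.25]: (0.54+0.50)/2 × 0.25 = 0.13
  Sum = 153.1825 mcg/mL·h
F = (AUC_ev/D_ev)/(AUC_iv/D_iv) = (153.1825/150)/(151/100) = 1.02122/1.51 = 0.6763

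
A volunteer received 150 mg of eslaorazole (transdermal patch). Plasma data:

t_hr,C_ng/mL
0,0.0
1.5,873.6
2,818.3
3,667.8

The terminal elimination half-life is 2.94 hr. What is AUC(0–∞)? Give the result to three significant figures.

Trapezoidal AUC_0→3:
  [0→1.5]: (0.0+873.6)/2 × 1.5 = 655.2
  [1.5→2]: (873.6+818.3)/2 × 0.5 = 422.975
  [2→3]: (818.3+667.8)/2 × 1 = 743.05
  Sum = 1821.225 ng/mL·hr
k_e = ln2 / t½ = 0.693147 / 2.94 = 0.2358 hr^-1
Extrapolated tail: C_last / k_e = 667.8 / 0.2358 = 2832.061
AUC_0→∞ = 1821.225 + 2832.061 = 4653.286 ng/mL·hr

AUC = 4650 ng/mL·hr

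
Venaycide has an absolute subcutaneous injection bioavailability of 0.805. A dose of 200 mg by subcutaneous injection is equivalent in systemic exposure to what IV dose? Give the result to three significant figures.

Systemic exposure from an extravascular dose = F × D_ev, so the equivalent IV dose is F × D_ev.
D_iv = F × D_ev = 0.805 × 200 = 161 mg

D_iv = 161 mg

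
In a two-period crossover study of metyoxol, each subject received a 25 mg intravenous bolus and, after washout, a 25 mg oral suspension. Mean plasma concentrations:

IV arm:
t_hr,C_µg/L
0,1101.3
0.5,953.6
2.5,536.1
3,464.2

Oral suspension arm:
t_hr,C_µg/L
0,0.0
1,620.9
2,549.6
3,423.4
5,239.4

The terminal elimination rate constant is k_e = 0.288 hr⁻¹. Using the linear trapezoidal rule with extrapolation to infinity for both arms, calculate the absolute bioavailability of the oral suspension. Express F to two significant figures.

F = 0.74

Trapezoidal AUC_0→3 (IV):
  [0→0.5]: (1101.3+953.6)/2 × 0.5 = 513.725
  [0.5→2.5]: (953.6+536.1)/2 × 2 = 1489.7
  [2.5→3]: (536.1+464.2)/2 × 0.5 = 250.075
  Sum = 2253.5 µg/L·hr
IV tail: 464.2/0.288 = 1611.806; AUC_iv,0→∞ = 2253.5 + 1611.806 = 3865.306 µg/L·hr
Trapezoidal AUC_0→5 (oral suspension):
  [0→1]: (0.0+620.9)/2 × 1 = 310.45
  [1→2]: (620.9+549.6)/2 × 1 = 585.25
  [2→3]: (549.6+423.4)/2 × 1 = 486.5
  [3→5]: (423.4+239.4)/2 × 2 = 662.8
  Sum = 2045.0 µg/L·hr
oral suspension tail: 239.4/0.288 = 831.250; AUC_ev,0→∞ = 2045.0 + 831.250 = 2876.25 µg/L·hr
F = (AUC_ev/D_ev)/(AUC_iv/D_iv) = (2876.25/25)/(3865.306/25) = 115.05/154.61224 = 0.7441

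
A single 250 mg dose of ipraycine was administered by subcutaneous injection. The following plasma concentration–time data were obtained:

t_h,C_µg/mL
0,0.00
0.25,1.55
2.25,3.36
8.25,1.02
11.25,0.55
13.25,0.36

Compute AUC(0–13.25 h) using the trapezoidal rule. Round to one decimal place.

Trapezoidal AUC_0→13.25:
  [0→0.25]: (0.00+1.55)/2 × 0.25 = 0.19375
  [0.25→2.25]: (1.55+3.36)/2 × 2 = 4.91
  [2.25→8.25]: (3.36+1.02)/2 × 6 = 13.14
  [8.25→11.25]: (1.02+0.55)/2 × 3 = 2.355
  [11.25→13.25]: (0.55+0.36)/2 × 2 = 0.91
  Sum = 21.50875 µg/mL·h

AUC = 21.5 µg/mL·h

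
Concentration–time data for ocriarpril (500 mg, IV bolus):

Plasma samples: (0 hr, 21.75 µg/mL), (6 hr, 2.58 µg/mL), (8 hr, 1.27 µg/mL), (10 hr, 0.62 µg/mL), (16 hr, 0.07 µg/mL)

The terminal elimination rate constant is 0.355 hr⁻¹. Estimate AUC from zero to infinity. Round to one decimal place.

AUC = 81.0 µg/mL·hr

Trapezoidal AUC_0→16:
  [0→6]: (21.75+2.58)/2 × 6 = 72.99
  [6→8]: (2.58+1.27)/2 × 2 = 3.85
  [8→10]: (1.27+0.62)/2 × 2 = 1.89
  [10→16]: (0.62+0.07)/2 × 6 = 2.07
  Sum = 80.8 µg/mL·hr
Extrapolated tail: C_last / k_e = 0.07 / 0.355 = 0.197
AUC_0→∞ = 80.8 + 0.197 = 80.997 µg/mL·hr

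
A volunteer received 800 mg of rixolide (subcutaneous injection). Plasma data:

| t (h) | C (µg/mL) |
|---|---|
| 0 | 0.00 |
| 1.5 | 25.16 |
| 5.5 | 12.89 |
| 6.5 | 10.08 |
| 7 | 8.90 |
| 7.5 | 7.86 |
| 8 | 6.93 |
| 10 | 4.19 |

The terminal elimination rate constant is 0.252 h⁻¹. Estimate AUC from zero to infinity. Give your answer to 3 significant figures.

Trapezoidal AUC_0→10:
  [0→1.5]: (0.00+25.16)/2 × 1.5 = 18.87
  [1.5→5.5]: (25.16+12.89)/2 × 4 = 76.1
  [5.5→6.5]: (12.89+10.08)/2 × 1 = 11.485
  [6.5→7]: (10.08+8.90)/2 × 0.5 = 4.745
  [7→7.5]: (8.90+7.86)/2 × 0.5 = 4.19
  [7.5→8]: (7.86+6.93)/2 × 0.5 = 3.6975
  [8→10]: (6.93+4.19)/2 × 2 = 11.12
  Sum = 130.2075 µg/mL·h
Extrapolated tail: C_last / k_e = 4.19 / 0.252 = 16.627
AUC_0→∞ = 130.2075 + 16.627 = 146.8345 µg/mL·h

AUC = 147 µg/mL·h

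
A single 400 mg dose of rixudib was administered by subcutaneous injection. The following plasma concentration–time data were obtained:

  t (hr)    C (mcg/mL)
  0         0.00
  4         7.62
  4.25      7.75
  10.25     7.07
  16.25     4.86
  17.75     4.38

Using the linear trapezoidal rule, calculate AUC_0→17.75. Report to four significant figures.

AUC = 104.3 mcg/mL·hr

Trapezoidal AUC_0→17.75:
  [0→4]: (0.00+7.62)/2 × 4 = 15.24
  [4→4.25]: (7.62+7.75)/2 × 0.25 = 1.92125
  [4.25→10.25]: (7.75+7.07)/2 × 6 = 44.46
  [10.25→16.25]: (7.07+4.86)/2 × 6 = 35.79
  [16.25→17.75]: (4.86+4.38)/2 × 1.5 = 6.93
  Sum = 104.34125 mcg/mL·hr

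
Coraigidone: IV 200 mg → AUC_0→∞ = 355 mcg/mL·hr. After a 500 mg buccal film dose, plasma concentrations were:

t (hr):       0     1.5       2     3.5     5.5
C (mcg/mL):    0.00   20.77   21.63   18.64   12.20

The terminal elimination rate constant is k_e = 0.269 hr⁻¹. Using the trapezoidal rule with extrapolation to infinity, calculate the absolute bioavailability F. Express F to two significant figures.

F = 0.15

Trapezoidal AUC_0→5.5 (buccal film):
  [0→1.5]: (0.00+20.77)/2 × 1.5 = 15.5775
  [1.5→2]: (20.77+21.63)/2 × 0.5 = 10.6
  [2→3.5]: (21.63+18.64)/2 × 1.5 = 30.2025
  [3.5→5.5]: (18.64+12.20)/2 × 2 = 30.84
  Sum = 87.22 mcg/mL·hr
Tail: C_last/k_e = 12.20/0.269 = 45.353
AUC_0→∞ (buccal film) = 87.22 + 45.353 = 132.573 mcg/mL·hr
F = (AUC_ev/D_ev)/(AUC_iv/D_iv) = (132.573/500)/(355/200) = 0.265146/1.775 = 0.1494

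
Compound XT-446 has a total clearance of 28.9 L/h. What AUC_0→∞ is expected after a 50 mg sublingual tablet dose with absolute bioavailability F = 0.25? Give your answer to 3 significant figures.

AUC = 0.433 mg/L·h

AUC_0→∞ = F × Dose / CL
        = 0.25 × 50 / 28.9 = 0.432526 mg/L·h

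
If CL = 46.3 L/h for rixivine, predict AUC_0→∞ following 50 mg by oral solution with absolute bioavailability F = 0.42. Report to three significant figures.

AUC = 0.454 mg/L·h

AUC_0→∞ = F × Dose / CL
        = 0.42 × 50 / 46.3 = 0.453564 mg/L·h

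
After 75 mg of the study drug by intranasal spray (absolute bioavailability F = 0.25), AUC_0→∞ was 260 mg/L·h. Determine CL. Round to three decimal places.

CL = 0.072 L/h

CL = F × Dose / AUC_0→∞
   = 0.25 × 75 / 260 = 0.0721154 L/h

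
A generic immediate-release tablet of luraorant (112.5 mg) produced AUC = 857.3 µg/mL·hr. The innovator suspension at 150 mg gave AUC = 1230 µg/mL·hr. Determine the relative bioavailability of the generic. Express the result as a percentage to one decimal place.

F_rel = (AUC_test/D_test) / (AUC_ref/D_ref)
      = (857.3/112.5) / (1230/150)
      = 7.62044 / 8.2 = 0.9293 = 92.93%

F_rel = 92.9%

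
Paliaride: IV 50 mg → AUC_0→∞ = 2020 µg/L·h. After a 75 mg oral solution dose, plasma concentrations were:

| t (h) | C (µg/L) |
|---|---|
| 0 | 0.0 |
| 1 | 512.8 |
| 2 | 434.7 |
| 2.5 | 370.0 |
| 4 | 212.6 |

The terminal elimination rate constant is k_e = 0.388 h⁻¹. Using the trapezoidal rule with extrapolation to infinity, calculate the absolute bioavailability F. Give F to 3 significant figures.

Trapezoidal AUC_0→4 (oral solution):
  [0→1]: (0.0+512.8)/2 × 1 = 256.4
  [1→2]: (512.8+434.7)/2 × 1 = 473.75
  [2→2.5]: (434.7+370.0)/2 × 0.5 = 201.175
  [2.5→4]: (370.0+212.6)/2 × 1.5 = 436.95
  Sum = 1368.275 µg/L·h
Tail: C_last/k_e = 212.6/0.388 = 547.938
AUC_0→∞ (oral solution) = 1368.275 + 547.938 = 1916.213 µg/L·h
F = (AUC_ev/D_ev)/(AUC_iv/D_iv) = (1916.213/75)/(2020/50) = 25.5495/40.4 = 0.6324

F = 0.632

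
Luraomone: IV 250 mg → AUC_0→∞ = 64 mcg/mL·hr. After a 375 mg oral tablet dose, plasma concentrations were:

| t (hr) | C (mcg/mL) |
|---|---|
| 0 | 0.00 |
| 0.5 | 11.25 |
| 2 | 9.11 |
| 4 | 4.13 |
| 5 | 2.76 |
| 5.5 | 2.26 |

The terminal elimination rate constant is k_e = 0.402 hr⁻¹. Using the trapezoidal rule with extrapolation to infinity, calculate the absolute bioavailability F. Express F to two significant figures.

Trapezoidal AUC_0→5.5 (oral tablet):
  [0→0.5]: (0.00+11.25)/2 × 0.5 = 2.8125
  [0.5→2]: (11.25+9.11)/2 × 1.5 = 15.27
  [2→4]: (9.11+4.13)/2 × 2 = 13.24
  [4→5]: (4.13+2.76)/2 × 1 = 3.445
  [5→5.5]: (2.76+2.26)/2 × 0.5 = 1.255
  Sum = 36.0225 mcg/mL·hr
Tail: C_last/k_e = 2.26/0.402 = 5.622
AUC_0→∞ (oral tablet) = 36.0225 + 5.622 = 41.6445 mcg/mL·hr
F = (AUC_ev/D_ev)/(AUC_iv/D_iv) = (41.6445/375)/(64/250) = 0.111052/0.256 = 0.4338

F = 0.43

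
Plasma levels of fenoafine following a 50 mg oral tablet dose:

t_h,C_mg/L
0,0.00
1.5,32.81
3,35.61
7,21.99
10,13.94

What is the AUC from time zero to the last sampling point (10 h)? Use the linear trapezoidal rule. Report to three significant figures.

Trapezoidal AUC_0→10:
  [0→1.5]: (0.00+32.81)/2 × 1.5 = 24.6075
  [1.5→3]: (32.81+35.61)/2 × 1.5 = 51.315
  [3→7]: (35.61+21.99)/2 × 4 = 115.2
  [7→10]: (21.99+13.94)/2 × 3 = 53.895
  Sum = 245.0175 mg/L·h

AUC = 245 mg/L·h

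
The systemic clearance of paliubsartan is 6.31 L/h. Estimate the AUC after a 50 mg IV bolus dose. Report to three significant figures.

AUC = 7.92 mg/L·h

AUC_0→∞ = Dose_iv / CL
        = 50 / 6.31 = 7.92393 mg/L·h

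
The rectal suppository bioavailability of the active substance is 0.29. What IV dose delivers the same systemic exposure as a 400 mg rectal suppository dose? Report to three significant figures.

Systemic exposure from an extravascular dose = F × D_ev, so the equivalent IV dose is F × D_ev.
D_iv = F × D_ev = 0.29 × 400 = 116 mg

D_iv = 116 mg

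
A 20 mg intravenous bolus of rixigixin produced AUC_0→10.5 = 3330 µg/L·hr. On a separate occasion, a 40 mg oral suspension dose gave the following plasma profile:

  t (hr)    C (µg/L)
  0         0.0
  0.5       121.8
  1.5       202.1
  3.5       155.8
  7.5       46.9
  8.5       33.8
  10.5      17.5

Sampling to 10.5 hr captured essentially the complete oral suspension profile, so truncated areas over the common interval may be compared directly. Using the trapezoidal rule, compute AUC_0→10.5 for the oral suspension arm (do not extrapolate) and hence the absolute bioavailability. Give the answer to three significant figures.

Trapezoidal AUC_0→10.5 (oral suspension):
  [0→0.5]: (0.0+121.8)/2 × 0.5 = 30.45
  [0.5→1.5]: (121.8+202.1)/2 × 1 = 161.95
  [1.5→3.5]: (202.1+155.8)/2 × 2 = 357.9
  [3.5→7.5]: (155.8+46.9)/2 × 4 = 405.4
  [7.5→8.5]: (46.9+33.8)/2 × 1 = 40.35
  [8.5→10.5]: (33.8+17.5)/2 × 2 = 51.3
  Sum = 1047.35 µg/L·hr
F = (AUC_ev/D_ev)/(AUC_iv/D_iv) = (1047.35/40)/(3330/20) = 26.18375/166.5 = 0.1573

F = 0.157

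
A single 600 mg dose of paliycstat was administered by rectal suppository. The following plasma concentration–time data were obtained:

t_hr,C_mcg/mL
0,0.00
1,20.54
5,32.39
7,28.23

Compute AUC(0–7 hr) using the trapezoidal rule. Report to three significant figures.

AUC = 177 mcg/mL·hr

Trapezoidal AUC_0→7:
  [0→1]: (0.00+20.54)/2 × 1 = 10.27
  [1→5]: (20.54+32.39)/2 × 4 = 105.86
  [5→7]: (32.39+28.23)/2 × 2 = 60.62
  Sum = 176.75 mcg/mL·hr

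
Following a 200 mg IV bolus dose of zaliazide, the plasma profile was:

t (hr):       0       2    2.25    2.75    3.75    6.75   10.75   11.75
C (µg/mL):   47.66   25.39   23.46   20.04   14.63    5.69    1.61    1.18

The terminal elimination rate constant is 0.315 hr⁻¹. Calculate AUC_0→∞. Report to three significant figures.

AUC = 158 µg/mL·hr

Trapezoidal AUC_0→11.75:
  [0→2]: (47.66+25.39)/2 × 2 = 73.05
  [2→2.25]: (25.39+23.46)/2 × 0.25 = 6.10625
  [2.25→2.75]: (23.46+20.04)/2 × 0.5 = 10.875
  [2.75→3.75]: (20.04+14.63)/2 × 1 = 17.335
  [3.75→6.75]: (14.63+5.69)/2 × 3 = 30.48
  [6.75→10.75]: (5.69+1.61)/2 × 4 = 14.6
  [10.75→11.75]: (1.61+1.18)/2 × 1 = 1.395
  Sum = 153.84125 µg/mL·hr
Extrapolated tail: C_last / k_e = 1.18 / 0.315 = 3.746
AUC_0→∞ = 153.84125 + 3.746 = 157.58725 µg/mL·hr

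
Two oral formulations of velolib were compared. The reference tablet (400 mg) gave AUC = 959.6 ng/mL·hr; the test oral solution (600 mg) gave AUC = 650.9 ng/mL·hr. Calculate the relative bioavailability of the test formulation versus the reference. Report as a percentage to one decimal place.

F_rel = (AUC_test/D_test) / (AUC_ref/D_ref)
      = (650.9/600) / (959.6/400)
      = 1.08483 / 2.399 = 0.4522 = 45.22%

F_rel = 45.2%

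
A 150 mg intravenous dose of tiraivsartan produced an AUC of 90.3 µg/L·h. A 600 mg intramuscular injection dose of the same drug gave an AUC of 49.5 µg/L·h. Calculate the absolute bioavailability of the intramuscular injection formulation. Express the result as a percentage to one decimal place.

F = (AUC_ev / D_ev) / (AUC_iv / D_iv)
  = (49.5/600) / (90.3/150)
  = 0.0825 / 0.602 = 0.1370
  = 13.70%

F = 13.7%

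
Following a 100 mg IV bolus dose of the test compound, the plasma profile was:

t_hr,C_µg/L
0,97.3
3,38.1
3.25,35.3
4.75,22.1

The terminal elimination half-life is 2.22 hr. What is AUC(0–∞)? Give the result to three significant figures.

AUC = 326 µg/L·hr

Trapezoidal AUC_0→4.75:
  [0→3]: (97.3+38.1)/2 × 3 = 203.1
  [3→3.25]: (38.1+35.3)/2 × 0.25 = 9.175
  [3.25→4.75]: (35.3+22.1)/2 × 1.5 = 43.05
  Sum = 255.325 µg/L·hr
k_e = ln2 / t½ = 0.693147 / 2.22 = 0.3122 hr^-1
Extrapolated tail: C_last / k_e = 22.1 / 0.3122 = 70.788
AUC_0→∞ = 255.325 + 70.788 = 326.113 µg/L·hr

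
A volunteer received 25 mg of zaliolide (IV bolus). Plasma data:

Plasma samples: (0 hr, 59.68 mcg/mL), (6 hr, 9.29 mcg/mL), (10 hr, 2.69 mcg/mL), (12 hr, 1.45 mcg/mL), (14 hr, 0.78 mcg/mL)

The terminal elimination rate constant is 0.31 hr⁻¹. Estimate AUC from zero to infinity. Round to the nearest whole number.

Trapezoidal AUC_0→14:
  [0→6]: (59.68+9.29)/2 × 6 = 206.91
  [6→10]: (9.29+2.69)/2 × 4 = 23.96
  [10→12]: (2.69+1.45)/2 × 2 = 4.14
  [12→14]: (1.45+0.78)/2 × 2 = 2.23
  Sum = 237.24 mcg/mL·hr
Extrapolated tail: C_last / k_e = 0.78 / 0.31 = 2.516
AUC_0→∞ = 237.24 + 2.516 = 239.756 mcg/mL·hr

AUC = 240 mcg/mL·hr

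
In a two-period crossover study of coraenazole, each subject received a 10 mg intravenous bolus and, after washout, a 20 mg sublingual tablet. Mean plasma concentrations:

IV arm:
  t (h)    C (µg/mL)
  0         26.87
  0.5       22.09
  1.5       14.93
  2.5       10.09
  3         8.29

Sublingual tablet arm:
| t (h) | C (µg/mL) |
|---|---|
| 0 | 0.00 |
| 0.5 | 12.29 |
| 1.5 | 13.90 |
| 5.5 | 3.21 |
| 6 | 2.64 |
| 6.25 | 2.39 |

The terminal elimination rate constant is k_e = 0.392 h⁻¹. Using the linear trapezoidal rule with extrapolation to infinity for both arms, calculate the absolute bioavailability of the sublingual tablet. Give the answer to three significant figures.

Trapezoidal AUC_0→3 (IV):
  [0→0.5]: (26.87+22.09)/2 × 0.5 = 12.24
  [0.5→1.5]: (22.09+14.93)/2 × 1 = 18.51
  [1.5→2.5]: (14.93+10.09)/2 × 1 = 12.51
  [2.5→3]: (10.09+8.29)/2 × 0.5 = 4.595
  Sum = 47.855 µg/mL·h
IV tail: 8.29/0.392 = 21.148; AUC_iv,0→∞ = 47.855 + 21.148 = 69.003 µg/mL·h
Trapezoidal AUC_0→6.25 (sublingual tablet):
  [0→0.5]: (0.00+12.29)/2 × 0.5 = 3.0725
  [0.5→1.5]: (12.29+13.90)/2 × 1 = 13.095
  [1.5→5.5]: (13.90+3.21)/2 × 4 = 34.22
  [5.5→6]: (3.21+2.64)/2 × 0.5 = 1.4625
  [6→6.25]: (2.64+2.39)/2 × 0.25 = 0.62875
  Sum = 52.47875 µg/mL·h
sublingual tablet tail: 2.39/0.392 = 6.097; AUC_ev,0→∞ = 52.47875 + 6.097 = 58.57575 µg/mL·h
F = (AUC_ev/D_ev)/(AUC_iv/D_iv) = (58.57575/20)/(69.003/10) = 2.9287875/6.9003 = 0.4244

F = 0.424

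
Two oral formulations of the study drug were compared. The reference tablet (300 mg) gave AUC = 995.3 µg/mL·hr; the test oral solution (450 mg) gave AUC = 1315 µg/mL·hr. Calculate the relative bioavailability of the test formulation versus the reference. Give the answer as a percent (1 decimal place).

F_rel = 88.1%

F_rel = (AUC_test/D_test) / (AUC_ref/D_ref)
      = (1315/450) / (995.3/300)
      = 2.92222 / 3.31767 = 0.8808 = 88.08%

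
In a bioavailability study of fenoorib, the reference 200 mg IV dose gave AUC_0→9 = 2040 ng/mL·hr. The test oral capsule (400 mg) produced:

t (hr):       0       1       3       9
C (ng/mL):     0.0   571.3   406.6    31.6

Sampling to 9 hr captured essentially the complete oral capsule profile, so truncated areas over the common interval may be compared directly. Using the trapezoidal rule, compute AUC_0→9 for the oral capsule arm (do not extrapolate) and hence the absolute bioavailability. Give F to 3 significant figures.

F = 0.632

Trapezoidal AUC_0→9 (oral capsule):
  [0→1]: (0.0+571.3)/2 × 1 = 285.65
  [1→3]: (571.3+406.6)/2 × 2 = 977.9
  [3→9]: (406.6+31.6)/2 × 6 = 1314.6
  Sum = 2578.15 ng/mL·hr
F = (AUC_ev/D_ev)/(AUC_iv/D_iv) = (2578.15/400)/(2040/200) = 6.445375/10.2 = 0.6319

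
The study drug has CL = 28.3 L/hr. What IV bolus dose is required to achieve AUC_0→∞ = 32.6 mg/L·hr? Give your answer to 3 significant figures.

Dose = 923 mg

Dose_iv = CL × AUC_0→∞
     = 28.3 × 32.6 = 922.58 mg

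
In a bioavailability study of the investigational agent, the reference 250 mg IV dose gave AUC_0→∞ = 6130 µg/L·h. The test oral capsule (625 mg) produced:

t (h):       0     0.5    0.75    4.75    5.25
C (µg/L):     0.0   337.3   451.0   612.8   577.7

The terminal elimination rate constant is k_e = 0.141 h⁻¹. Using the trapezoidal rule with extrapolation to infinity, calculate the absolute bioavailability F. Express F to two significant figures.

Trapezoidal AUC_0→5.25 (oral capsule):
  [0→0.5]: (0.0+337.3)/2 × 0.5 = 84.325
  [0.5→0.75]: (337.3+451.0)/2 × 0.25 = 98.5375
  [0.75→4.75]: (451.0+612.8)/2 × 4 = 2127.6
  [4.75→5.25]: (612.8+577.7)/2 × 0.5 = 297.625
  Sum = 2608.0875 µg/L·h
Tail: C_last/k_e = 577.7/0.141 = 4097.163
AUC_0→∞ (oral capsule) = 2608.0875 + 4097.163 = 6705.2505 µg/L·h
F = (AUC_ev/D_ev)/(AUC_iv/D_iv) = (6705.2505/625)/(6130/250) = 10.7284/24.52 = 0.4375

F = 0.44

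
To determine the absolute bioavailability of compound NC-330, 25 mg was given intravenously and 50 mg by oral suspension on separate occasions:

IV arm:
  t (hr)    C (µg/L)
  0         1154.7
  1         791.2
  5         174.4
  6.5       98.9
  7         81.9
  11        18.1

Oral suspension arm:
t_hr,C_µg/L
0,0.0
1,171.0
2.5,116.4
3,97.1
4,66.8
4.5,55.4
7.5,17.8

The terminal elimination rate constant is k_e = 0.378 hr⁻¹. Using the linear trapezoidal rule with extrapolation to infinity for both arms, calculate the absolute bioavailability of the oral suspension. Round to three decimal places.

Trapezoidal AUC_0→11 (IV):
  [0→1]: (1154.7+791.2)/2 × 1 = 972.95
  [1→5]: (791.2+174.4)/2 × 4 = 1931.2
  [5→6.5]: (174.4+98.9)/2 × 1.5 = 204.975
  [6.5→7]: (98.9+81.9)/2 × 0.5 = 45.2
  [7→11]: (81.9+18.1)/2 × 4 = 200.0
  Sum = 3354.325 µg/L·hr
IV tail: 18.1/0.378 = 47.884; AUC_iv,0→∞ = 3354.325 + 47.884 = 3402.209 µg/L·hr
Trapezoidal AUC_0→7.5 (oral suspension):
  [0→1]: (0.0+171.0)/2 × 1 = 85.5
  [1→2.5]: (171.0+116.4)/2 × 1.5 = 215.55
  [2.5→3]: (116.4+97.1)/2 × 0.5 = 53.375
  [3→4]: (97.1+66.8)/2 × 1 = 81.95
  [4→4.5]: (66.8+55.4)/2 × 0.5 = 30.55
  [4.5→7.5]: (55.4+17.8)/2 × 3 = 109.8
  Sum = 576.725 µg/L·hr
oral suspension tail: 17.8/0.378 = 47.090; AUC_ev,0→∞ = 576.725 + 47.090 = 623.815 µg/L·hr
F = (AUC_ev/D_ev)/(AUC_iv/D_iv) = (623.815/50)/(3402.209/25) = 12.4763/136.08836 = 0.0917

F = 0.092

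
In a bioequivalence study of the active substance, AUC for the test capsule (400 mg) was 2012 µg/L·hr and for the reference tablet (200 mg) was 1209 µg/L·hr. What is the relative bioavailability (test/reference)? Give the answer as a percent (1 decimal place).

F_rel = 83.2%

F_rel = (AUC_test/D_test) / (AUC_ref/D_ref)
      = (2012/400) / (1209/200)
      = 5.03 / 6.045 = 0.8321 = 83.21%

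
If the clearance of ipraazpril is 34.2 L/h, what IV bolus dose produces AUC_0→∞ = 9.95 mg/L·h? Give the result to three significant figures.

Dose_iv = CL × AUC_0→∞
     = 34.2 × 9.95 = 340.29 mg

Dose = 340 mg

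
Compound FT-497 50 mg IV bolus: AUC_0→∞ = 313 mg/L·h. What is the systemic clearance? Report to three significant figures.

CL = Dose_iv / AUC_0→∞
   = 50 / 313 = 0.159744 L/h

CL = 0.160 L/h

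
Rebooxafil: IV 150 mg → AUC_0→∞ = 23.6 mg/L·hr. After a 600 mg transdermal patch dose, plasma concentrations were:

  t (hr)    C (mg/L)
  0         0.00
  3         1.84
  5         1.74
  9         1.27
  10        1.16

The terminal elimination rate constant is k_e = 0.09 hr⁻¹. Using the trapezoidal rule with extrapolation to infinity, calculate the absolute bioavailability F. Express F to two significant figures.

Trapezoidal AUC_0→10 (transdermal patch):
  [0→3]: (0.00+1.84)/2 × 3 = 2.76
  [3→5]: (1.84+1.74)/2 × 2 = 3.58
  [5→9]: (1.74+1.27)/2 × 4 = 6.02
  [9→10]: (1.27+1.16)/2 × 1 = 1.215
  Sum = 13.575 mg/L·hr
Tail: C_last/k_e = 1.16/0.09 = 12.889
AUC_0→∞ (transdermal patch) = 13.575 + 12.889 = 26.464 mg/L·hr
F = (AUC_ev/D_ev)/(AUC_iv/D_iv) = (26.464/600)/(23.6/150) = 0.0441067/0.157333 = 0.2803

F = 0.28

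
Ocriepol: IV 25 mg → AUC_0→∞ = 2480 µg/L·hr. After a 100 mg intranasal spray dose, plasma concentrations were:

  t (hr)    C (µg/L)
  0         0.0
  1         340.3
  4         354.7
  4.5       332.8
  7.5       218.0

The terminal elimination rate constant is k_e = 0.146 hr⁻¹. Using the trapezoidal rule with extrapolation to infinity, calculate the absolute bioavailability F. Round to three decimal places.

Trapezoidal AUC_0→7.5 (intranasal spray):
  [0→1]: (0.0+340.3)/2 × 1 = 170.15
  [1→4]: (340.3+354.7)/2 × 3 = 1042.5
  [4→4.5]: (354.7+332.8)/2 × 0.5 = 171.875
  [4.5→7.5]: (332.8+218.0)/2 × 3 = 826.2
  Sum = 2210.725 µg/L·hr
Tail: C_last/k_e = 218.0/0.146 = 1493.151
AUC_0→∞ (intranasal spray) = 2210.725 + 1493.151 = 3703.876 µg/L·hr
F = (AUC_ev/D_ev)/(AUC_iv/D_iv) = (3703.876/100)/(2480/25) = 37.03876/99.2 = 0.3734

F = 0.373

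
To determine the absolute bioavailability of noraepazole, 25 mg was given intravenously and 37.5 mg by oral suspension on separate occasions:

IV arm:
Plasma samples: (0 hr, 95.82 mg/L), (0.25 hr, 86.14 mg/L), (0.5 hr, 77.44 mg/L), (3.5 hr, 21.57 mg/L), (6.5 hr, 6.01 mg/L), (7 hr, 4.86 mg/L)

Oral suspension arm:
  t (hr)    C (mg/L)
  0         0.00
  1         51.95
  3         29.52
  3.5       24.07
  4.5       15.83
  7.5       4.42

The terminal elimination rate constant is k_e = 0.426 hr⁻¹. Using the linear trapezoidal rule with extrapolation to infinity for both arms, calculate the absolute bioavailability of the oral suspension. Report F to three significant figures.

Trapezoidal AUC_0→7 (IV):
  [0→0.25]: (95.82+86.14)/2 × 0.25 = 22.745
  [0.25→0.5]: (86.14+77.44)/2 × 0.25 = 20.4475
  [0.5→3.5]: (77.44+21.57)/2 × 3 = 148.515
  [3.5→6.5]: (21.57+6.01)/2 × 3 = 41.37
  [6.5→7]: (6.01+4.86)/2 × 0.5 = 2.7175
  Sum = 235.795 mg/L·hr
IV tail: 4.86/0.426 = 11.408; AUC_iv,0→∞ = 235.795 + 11.408 = 247.203 mg/L·hr
Trapezoidal AUC_0→7.5 (oral suspension):
  [0→1]: (0.00+51.95)/2 × 1 = 25.975
  [1→3]: (51.95+29.52)/2 × 2 = 81.47
  [3→3.5]: (29.52+24.07)/2 × 0.5 = 13.3975
  [3.5→4.5]: (24.07+15.83)/2 × 1 = 19.95
  [4.5→7.5]: (15.83+4.42)/2 × 3 = 30.375
  Sum = 171.1675 mg/L·hr
oral suspension tail: 4.42/0.426 = 10.376; AUC_ev,0→∞ = 171.1675 + 10.376 = 181.5435 mg/L·hr
F = (AUC_ev/D_ev)/(AUC_iv/D_iv) = (181.5435/37.5)/(247.203/25) = 4.84116/9.88812 = 0.4896

F = 0.490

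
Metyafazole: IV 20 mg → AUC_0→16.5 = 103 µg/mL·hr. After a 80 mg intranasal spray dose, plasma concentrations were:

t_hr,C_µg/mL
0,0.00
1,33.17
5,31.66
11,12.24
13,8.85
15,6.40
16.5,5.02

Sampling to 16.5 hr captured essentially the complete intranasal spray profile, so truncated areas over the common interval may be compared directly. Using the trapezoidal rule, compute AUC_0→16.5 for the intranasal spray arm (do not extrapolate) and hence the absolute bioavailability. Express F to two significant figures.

Trapezoidal AUC_0→16.5 (intranasal spray):
  [0→1]: (0.00+33.17)/2 × 1 = 16.585
  [1→5]: (33.17+31.66)/2 × 4 = 129.66
  [5→11]: (31.66+12.24)/2 × 6 = 131.7
  [11→13]: (12.24+8.85)/2 × 2 = 21.09
  [13→15]: (8.85+6.40)/2 × 2 = 15.25
  [15→16.5]: (6.40+5.02)/2 × 1.5 = 8.565
  Sum = 322.85 µg/mL·hr
F = (AUC_ev/D_ev)/(AUC_iv/D_iv) = (322.85/80)/(103/20) = 4.035625/5.15 = 0.7836

F = 0.78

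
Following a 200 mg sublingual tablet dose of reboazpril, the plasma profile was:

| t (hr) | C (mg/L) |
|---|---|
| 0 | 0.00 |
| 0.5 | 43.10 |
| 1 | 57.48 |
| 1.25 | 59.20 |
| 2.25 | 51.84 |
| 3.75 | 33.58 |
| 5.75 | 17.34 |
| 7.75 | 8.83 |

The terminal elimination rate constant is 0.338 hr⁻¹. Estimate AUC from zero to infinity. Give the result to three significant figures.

AUC = 273 mg/L·hr

Trapezoidal AUC_0→7.75:
  [0→0.5]: (0.00+43.10)/2 × 0.5 = 10.775
  [0.5→1]: (43.10+57.48)/2 × 0.5 = 25.145
  [1→1.25]: (57.48+59.20)/2 × 0.25 = 14.585
  [1.25→2.25]: (59.20+51.84)/2 × 1 = 55.52
  [2.25→3.75]: (51.84+33.58)/2 × 1.5 = 64.065
  [3.75→5.75]: (33.58+17.34)/2 × 2 = 50.92
  [5.75→7.75]: (17.34+8.83)/2 × 2 = 26.17
  Sum = 247.18 mg/L·hr
Extrapolated tail: C_last / k_e = 8.83 / 0.338 = 26.124
AUC_0→∞ = 247.18 + 26.124 = 273.304 mg/L·hr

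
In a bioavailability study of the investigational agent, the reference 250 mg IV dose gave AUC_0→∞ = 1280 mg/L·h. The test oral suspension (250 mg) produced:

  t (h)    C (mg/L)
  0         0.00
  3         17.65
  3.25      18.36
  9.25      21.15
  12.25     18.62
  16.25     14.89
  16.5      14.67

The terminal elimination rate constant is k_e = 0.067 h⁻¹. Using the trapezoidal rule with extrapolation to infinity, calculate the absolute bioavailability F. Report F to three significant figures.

F = 0.390

Trapezoidal AUC_0→16.5 (oral suspension):
  [0→3]: (0.00+17.65)/2 × 3 = 26.475
  [3→3.25]: (17.65+18.36)/2 × 0.25 = 4.50125
  [3.25→9.25]: (18.36+21.15)/2 × 6 = 118.53
  [9.25→12.25]: (21.15+18.62)/2 × 3 = 59.655
  [12.25→16.25]: (18.62+14.89)/2 × 4 = 67.02
  [16.25→16.5]: (14.89+14.67)/2 × 0.25 = 3.695
  Sum = 279.87625 mg/L·h
Tail: C_last/k_e = 14.67/0.067 = 218.955
AUC_0→∞ (oral suspension) = 279.87625 + 218.955 = 498.83125 mg/L·h
F = (AUC_ev/D_ev)/(AUC_iv/D_iv) = (498.83125/250)/(1280/250) = 1.995325/5.12 = 0.3897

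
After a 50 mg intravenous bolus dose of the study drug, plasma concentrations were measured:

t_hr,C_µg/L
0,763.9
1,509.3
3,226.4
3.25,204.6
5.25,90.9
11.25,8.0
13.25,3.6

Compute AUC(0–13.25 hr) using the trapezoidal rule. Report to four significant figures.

Trapezoidal AUC_0→13.25:
  [0→1]: (763.9+509.3)/2 × 1 = 636.6
  [1→3]: (509.3+226.4)/2 × 2 = 735.7
  [3→3.25]: (226.4+204.6)/2 × 0.25 = 53.875
  [3.25→5.25]: (204.6+90.9)/2 × 2 = 295.5
  [5.25→11.25]: (90.9+8.0)/2 × 6 = 296.7
  [11.25→13.25]: (8.0+3.6)/2 × 2 = 11.6
  Sum = 2029.975 µg/L·hr

AUC = 2030 µg/L·hr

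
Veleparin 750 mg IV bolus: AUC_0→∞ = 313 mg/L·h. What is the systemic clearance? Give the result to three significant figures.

CL = 2.40 L/h

CL = Dose_iv / AUC_0→∞
   = 750 / 313 = 2.39617 L/h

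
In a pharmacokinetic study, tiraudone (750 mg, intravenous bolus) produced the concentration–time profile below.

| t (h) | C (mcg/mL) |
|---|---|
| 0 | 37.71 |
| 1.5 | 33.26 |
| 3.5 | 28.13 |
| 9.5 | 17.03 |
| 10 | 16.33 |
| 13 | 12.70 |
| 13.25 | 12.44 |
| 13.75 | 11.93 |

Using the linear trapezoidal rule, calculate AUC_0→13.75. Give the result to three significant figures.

AUC = 311 mcg/mL·h

Trapezoidal AUC_0→13.75:
  [0→1.5]: (37.71+33.26)/2 × 1.5 = 53.2275
  [1.5→3.5]: (33.26+28.13)/2 × 2 = 61.39
  [3.5→9.5]: (28.13+17.03)/2 × 6 = 135.48
  [9.5→10]: (17.03+16.33)/2 × 0.5 = 8.34
  [10→13]: (16.33+12.70)/2 × 3 = 43.545
  [13→13.25]: (12.70+12.44)/2 × 0.25 = 3.1425
  [13.25→13.75]: (12.44+11.93)/2 × 0.5 = 6.0925
  Sum = 311.2175 mcg/mL·h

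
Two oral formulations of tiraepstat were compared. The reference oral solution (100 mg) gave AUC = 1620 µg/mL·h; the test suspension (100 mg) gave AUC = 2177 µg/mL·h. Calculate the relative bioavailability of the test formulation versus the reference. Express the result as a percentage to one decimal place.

F_rel = (AUC_test/D_test) / (AUC_ref/D_ref)
      = (2177/100) / (1620/100)
      = 21.77 / 16.2 = 1.3438 = 134.38%

F_rel = 134.4%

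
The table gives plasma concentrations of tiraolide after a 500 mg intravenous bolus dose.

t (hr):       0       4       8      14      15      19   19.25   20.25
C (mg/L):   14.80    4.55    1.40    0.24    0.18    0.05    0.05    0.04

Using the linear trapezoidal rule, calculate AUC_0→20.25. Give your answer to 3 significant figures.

Trapezoidal AUC_0→20.25:
  [0→4]: (14.80+4.55)/2 × 4 = 38.7
  [4→8]: (4.55+1.40)/2 × 4 = 11.9
  [8→14]: (1.40+0.24)/2 × 6 = 4.92
  [14→15]: (0.24+0.18)/2 × 1 = 0.21
  [15→19]: (0.18+0.05)/2 × 4 = 0.46
  [19→19.25]: (0.05+0.05)/2 × 0.25 = 0.0125
  [19.25→20.25]: (0.05+0.04)/2 × 1 = 0.045
  Sum = 56.2475 mg/L·hr

AUC = 56.2 mg/L·hr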